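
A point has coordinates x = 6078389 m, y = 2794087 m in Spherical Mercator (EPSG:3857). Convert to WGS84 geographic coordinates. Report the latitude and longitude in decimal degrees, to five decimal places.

R = 6378137 m. λ = x/R = 54.60309742°.
φ = 2·arctan(exp(y/R)) − 90° = 2·arctan(1.54972) − 90° = 24.33339756°.

lat 24.33340°, lon 54.60310°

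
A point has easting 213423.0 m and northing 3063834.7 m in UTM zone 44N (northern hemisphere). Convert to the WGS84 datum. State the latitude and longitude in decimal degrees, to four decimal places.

Zone 44N: λ₀ = 81°, k₀ = 0.9996, false easting 500000 m.
Meridian distance M = (N − FN)/k₀ = 3065060.7 m.
Inverse transverse Mercator on WGS84 gives φ = 27.66830041°, λ = 78.09489956°.

lat 27.6683°, lon 78.0949°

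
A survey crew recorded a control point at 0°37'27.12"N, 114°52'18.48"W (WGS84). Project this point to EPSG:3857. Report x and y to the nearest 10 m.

x -12787470 m, y 69490 m

Web Mercator is spherical with R = a = 6378137 m.
x = R·λ = 6378137 × -2.004891128 = -12787470.283 m.
y = R·ln tan(π/4 + φ/2) = 6378137 × 0.010894561 = 69487.001 m.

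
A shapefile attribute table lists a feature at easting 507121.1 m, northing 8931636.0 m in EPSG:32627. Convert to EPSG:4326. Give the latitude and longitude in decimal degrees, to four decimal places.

Zone 27N: λ₀ = -21°, k₀ = 0.9996, false easting 500000 m.
Meridian distance M = (N − FN)/k₀ = 8935210.1 m.
Inverse transverse Mercator on WGS84 gives φ = 80.44819994°, λ = -20.61559821°.

lat 80.4482°, lon -20.6156°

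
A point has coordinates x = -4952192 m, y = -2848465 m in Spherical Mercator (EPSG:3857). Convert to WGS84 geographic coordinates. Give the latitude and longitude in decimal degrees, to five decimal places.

R = 6378137 m. λ = x/R = -44.48629763°.
φ = 2·arctan(exp(y/R)) − 90° = 2·arctan(0.63980) − 90° = -24.77770261°.

lat -24.77770°, lon -44.48630°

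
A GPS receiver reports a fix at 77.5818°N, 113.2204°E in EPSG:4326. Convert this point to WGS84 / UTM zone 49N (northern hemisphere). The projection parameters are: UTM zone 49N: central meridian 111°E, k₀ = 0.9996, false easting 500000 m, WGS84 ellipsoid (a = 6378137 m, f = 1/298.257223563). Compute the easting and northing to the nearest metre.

E 553291 m, N 8612708 m

Zone 49 central meridian λ₀ = 6×49 − 183 = 111°; Δλ = +2.2204°.
Transverse Mercator on WGS84 with k₀ = 0.9996 gives E = 553290.694 m, N = 8612707.526 m.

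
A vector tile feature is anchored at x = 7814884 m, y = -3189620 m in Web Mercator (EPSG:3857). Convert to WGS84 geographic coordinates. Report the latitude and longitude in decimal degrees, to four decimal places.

R = 6378137 m. λ = x/R = 70.20229741°.
φ = 2·arctan(exp(y/R)) − 90° = 2·arctan(0.60648) − 90° = -27.52820179°.

lat -27.5282°, lon 70.2023°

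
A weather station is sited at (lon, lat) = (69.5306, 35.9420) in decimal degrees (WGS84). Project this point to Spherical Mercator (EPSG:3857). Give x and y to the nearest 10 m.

Web Mercator is spherical with R = a = 6378137 m.
x = R·λ = 6378137 × 1.213537901 = 7740110.987 m.
y = R·ln tan(π/4 + φ/2) = 6378137 × 0.673024677 = 4292643.593 m.

x 7740110 m, y 4292640 m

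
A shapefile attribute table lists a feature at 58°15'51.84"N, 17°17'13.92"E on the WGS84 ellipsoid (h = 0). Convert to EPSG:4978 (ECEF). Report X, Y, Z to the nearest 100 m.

WGS84: a = 6378137 m, e² = 0.006694380; N(φ) = a/√(1−e²sin²φ) = 6393635.429 m.
X = (N+h)·cosφ·cosλ = 3211134.944 m; Y = (N+h)·cosφ·sinλ = 999370.247 m; Z = (N(1−e²)+h)·sinφ = 5401285.566 m.

X 3211100 m, Y 999400 m, Z 5401300 m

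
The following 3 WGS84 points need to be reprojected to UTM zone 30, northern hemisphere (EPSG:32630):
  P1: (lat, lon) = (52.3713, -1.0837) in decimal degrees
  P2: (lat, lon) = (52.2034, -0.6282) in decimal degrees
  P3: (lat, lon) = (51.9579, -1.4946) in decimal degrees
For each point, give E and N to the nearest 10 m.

P1: E 630460 m, N 5804060 m; P2: E 662070 m, N 5786310 m; P3: E 603440 m, N 5757430 m

UTM zone 30N: λ₀ = -3°, k₀ = 0.9996.
P1 (52.3713°, -1.0837°) → (630457.677, 5804064.659) m.
P2 (52.2034°, -0.6282°) → (662074.882, 5786312.776) m.
P3 (51.9579°, -1.4946°) → (603440.598, 5757426.076) m.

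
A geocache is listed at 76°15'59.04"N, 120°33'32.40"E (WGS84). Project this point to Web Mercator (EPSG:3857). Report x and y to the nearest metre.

Web Mercator is spherical with R = a = 6378137 m.
x = R·λ = 6378137 × 2.104151493 = 13420566.491 m.
y = R·ln tan(π/4 + φ/2) = 6378137 × 2.116724780 = 13500760.637 m.

x 13420566 m, y 13500761 m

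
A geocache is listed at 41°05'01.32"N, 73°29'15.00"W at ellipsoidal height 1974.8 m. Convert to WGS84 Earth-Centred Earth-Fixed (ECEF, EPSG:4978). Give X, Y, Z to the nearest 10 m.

X 1368820 m, Y -4617350 m, Z 4170730 m

WGS84: a = 6378137 m, e² = 0.006694380; N(φ) = a/√(1−e²sin²φ) = 6387376.756 m.
X = (N+h)·cosφ·cosλ = 1368818.509 m; Y = (N+h)·cosφ·sinλ = -4617354.453 m; Z = (N(1−e²)+h)·sinφ = 4170731.742 m.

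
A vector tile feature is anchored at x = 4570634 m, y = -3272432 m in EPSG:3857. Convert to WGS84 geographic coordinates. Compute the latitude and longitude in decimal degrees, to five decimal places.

R = 6378137 m. λ = x/R = 41.05870380°.
φ = 2·arctan(exp(y/R)) − 90° = 2·arctan(0.59865) − 90° = -28.18590152°.

lat -28.18590°, lon 41.05870°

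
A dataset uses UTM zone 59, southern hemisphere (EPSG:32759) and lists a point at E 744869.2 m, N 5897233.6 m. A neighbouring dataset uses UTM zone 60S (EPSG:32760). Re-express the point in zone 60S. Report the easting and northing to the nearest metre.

UTM 59S → geographic: φ = -37.03920008°, λ = 173.75320024°.
UTM 60S (λ₀ = 177°) forward: E = 211218.132 m, N = 5895847.325 m.

E 211218 m, N 5895847 m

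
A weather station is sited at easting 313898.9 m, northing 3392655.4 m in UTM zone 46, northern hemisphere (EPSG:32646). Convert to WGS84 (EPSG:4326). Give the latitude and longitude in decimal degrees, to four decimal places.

Zone 46N: λ₀ = 93°, k₀ = 0.9996, false easting 500000 m.
Meridian distance M = (N − FN)/k₀ = 3394013.0 m.
Inverse transverse Mercator on WGS84 gives φ = 30.65210010°, λ = 91.05780039°.

lat 30.6521°, lon 91.0578°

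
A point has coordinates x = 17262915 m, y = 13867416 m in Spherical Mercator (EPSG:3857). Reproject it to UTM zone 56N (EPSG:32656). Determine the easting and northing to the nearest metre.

E 552000 m, N 8550693 m

Web Mercator inverse (R = 6378137 m) → φ = 77.02690015°, λ = 155.07540393°.
UTM 56N forward: E = 552000.007 m, N = 8550692.875 m.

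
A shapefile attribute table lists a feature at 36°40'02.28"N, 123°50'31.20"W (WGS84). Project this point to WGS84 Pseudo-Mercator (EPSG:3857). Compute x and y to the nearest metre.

x -13786028 m, y 4392834 m

Web Mercator is spherical with R = a = 6378137 m.
x = R·λ = 6378137 × -2.161450652 = -13786028.379 m.
y = R·ln tan(π/4 + φ/2) = 6378137 × 0.688733027 = 4392833.602 m.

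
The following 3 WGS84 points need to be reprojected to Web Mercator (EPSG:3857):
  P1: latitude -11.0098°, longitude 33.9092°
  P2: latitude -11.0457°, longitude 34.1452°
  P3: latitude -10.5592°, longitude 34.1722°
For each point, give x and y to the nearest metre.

P1: x 3774755 m, y -1233218 m; P2: x 3801026 m, y -1237290 m; P3: x 3804032 m, y -1182156 m

Web Mercator: x = R·λ, y = R·ln tan(π/4+φ/2), R = 6378137 m.
P1 (-11.0098°, 33.9092°) → (3774754.877, -1233218.170) m.
P2 (-11.0457°, 34.1452°) → (3801026.277, -1237289.722) m.
P3 (-10.5592°, 34.1722°) → (3804031.903, -1182155.597) m.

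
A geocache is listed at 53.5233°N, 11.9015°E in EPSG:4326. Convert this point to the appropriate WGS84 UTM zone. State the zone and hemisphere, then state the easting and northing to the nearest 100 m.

Longitude 11.9015° lies in the 6° band [6°, 12°), giving zone 32; latitude is north of the equator, so 32N.
Zone 32 central meridian λ₀ = 6×32 − 183 = 9°; Δλ = +2.9015°.
Transverse Mercator on WGS84 with k₀ = 0.9996 gives E = 692334.176 m, N = 5934403.282 m.

Zone 32N: E 692300 m, N 5934400 m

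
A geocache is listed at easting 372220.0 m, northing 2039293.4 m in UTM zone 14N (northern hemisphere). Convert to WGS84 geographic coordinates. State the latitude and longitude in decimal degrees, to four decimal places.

lat 18.4400°, lon -100.2100°

Zone 14N: λ₀ = -99°, k₀ = 0.9996, false easting 500000 m.
Meridian distance M = (N − FN)/k₀ = 2040109.4 m.
Inverse transverse Mercator on WGS84 gives φ = 18.44000021°, λ = -100.21000020°.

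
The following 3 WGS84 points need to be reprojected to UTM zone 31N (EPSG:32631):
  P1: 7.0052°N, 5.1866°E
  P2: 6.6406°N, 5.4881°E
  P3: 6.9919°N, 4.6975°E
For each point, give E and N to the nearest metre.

UTM zone 31N: λ₀ = 3°, k₀ = 0.9996.
P1 (7.0052°, 5.1866°) → (741566.825, 774886.086) m.
P2 (6.6406°, 5.4881°) → (775102.821, 734709.820) m.
P3 (6.9919°, 4.6975°) → (687520.651, 773191.657) m.

P1: E 741567 m, N 774886 m; P2: E 775103 m, N 734710 m; P3: E 687521 m, N 773192 m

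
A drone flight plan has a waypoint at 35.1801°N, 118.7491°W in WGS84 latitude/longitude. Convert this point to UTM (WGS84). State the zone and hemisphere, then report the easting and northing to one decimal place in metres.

Longitude -118.7491° lies in the 6° band [-120°, -114°), giving zone 11; latitude is north of the equator, so 11N.
Zone 11 central meridian λ₀ = 6×11 − 183 = -117°; Δλ = -1.7491°.
Transverse Mercator on WGS84 with k₀ = 0.9996 gives E = 340733.849 m, N = 3894416.642 m.

Zone 11N: E 340733.8 m, N 3894416.6 m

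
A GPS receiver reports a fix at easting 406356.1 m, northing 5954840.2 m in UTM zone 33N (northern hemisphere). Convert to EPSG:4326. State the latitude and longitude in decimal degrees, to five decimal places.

Zone 33N: λ₀ = 15°, k₀ = 0.9996, false easting 500000 m.
Meridian distance M = (N − FN)/k₀ = 5957223.1 m.
Inverse transverse Mercator on WGS84 gives φ = 53.73379981°, λ = 13.58040034°.

lat 53.73380°, lon 13.58040°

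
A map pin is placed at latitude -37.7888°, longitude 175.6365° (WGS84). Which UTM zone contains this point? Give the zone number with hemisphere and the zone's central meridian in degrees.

Zone 60S, central meridian 177°

UTM zone = ⌊(λ + 180)/6⌋ + 1; 175.6365° ∈ [174°, 180°) → zone 60.
Hemisphere: S (φ < 0).
Central meridian λ₀ = 6×60 − 183 = 177°.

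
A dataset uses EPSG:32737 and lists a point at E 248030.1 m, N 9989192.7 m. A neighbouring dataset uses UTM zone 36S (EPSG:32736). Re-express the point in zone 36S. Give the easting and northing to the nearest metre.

UTM 37S → geographic: φ = -0.09770021°, λ = 36.73620005°.
UTM 36S (λ₀ = 33°) forward: E = 916041.865 m, N = 9989178.036 m.

E 916042 m, N 9989178 m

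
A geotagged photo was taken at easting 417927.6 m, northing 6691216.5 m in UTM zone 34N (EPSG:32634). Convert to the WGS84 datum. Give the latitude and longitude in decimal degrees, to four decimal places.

lat 60.3491°, lon 19.5128°

Zone 34N: λ₀ = 21°, k₀ = 0.9996, false easting 500000 m.
Meridian distance M = (N − FN)/k₀ = 6693894.1 m.
Inverse transverse Mercator on WGS84 gives φ = 60.34910041°, λ = 19.51279927°.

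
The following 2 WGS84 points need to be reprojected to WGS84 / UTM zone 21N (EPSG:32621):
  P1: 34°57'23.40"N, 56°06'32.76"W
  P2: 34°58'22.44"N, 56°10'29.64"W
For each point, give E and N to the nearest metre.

UTM zone 21N: λ₀ = -57°, k₀ = 0.9996.
P1 (34.9565°, -56.1091°) → (581340.234, 3868581.442) m.
P2 (34.9729°, -56.1749°) → (575317.456, 3870348.644) m.

P1: E 581340 m, N 3868581 m; P2: E 575317 m, N 3870349 m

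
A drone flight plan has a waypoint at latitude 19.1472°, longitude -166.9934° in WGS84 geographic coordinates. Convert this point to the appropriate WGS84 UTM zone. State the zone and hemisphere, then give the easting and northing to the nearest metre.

Zone 3N: E 290347 m, N 2118312 m

Longitude -166.9934° lies in the 6° band [-168°, -162°), giving zone 3; latitude is north of the equator, so 3N.
Zone 3 central meridian λ₀ = 6×3 − 183 = -165°; Δλ = -1.9934°.
Transverse Mercator on WGS84 with k₀ = 0.9996 gives E = 290346.618 m, N = 2118311.502 m.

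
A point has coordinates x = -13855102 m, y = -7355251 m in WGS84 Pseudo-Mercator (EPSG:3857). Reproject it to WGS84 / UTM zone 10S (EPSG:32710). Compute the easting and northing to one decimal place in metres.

Web Mercator inverse (R = 6378137 m) → φ = -54.96590099°, λ = -124.46249890°.
UTM 10S forward: E = 406370.230 m, N = 3908024.530 m.

E 406370.2 m, N 3908024.5 m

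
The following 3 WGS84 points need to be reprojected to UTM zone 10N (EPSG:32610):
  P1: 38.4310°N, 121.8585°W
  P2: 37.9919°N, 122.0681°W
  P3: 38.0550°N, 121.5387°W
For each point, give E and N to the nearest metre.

UTM zone 10N: λ₀ = -123°, k₀ = 0.9996.
P1 (38.4310°, -121.8585°) → (599632.771, 4254254.073) m.
P2 (37.9919°, -122.0681°) → (581828.212, 4205325.951) m.
P3 (38.0550°, -121.5387°) → (628205.728, 4212925.324) m.

P1: E 599633 m, N 4254254 m; P2: E 581828 m, N 4205326 m; P3: E 628206 m, N 4212925 m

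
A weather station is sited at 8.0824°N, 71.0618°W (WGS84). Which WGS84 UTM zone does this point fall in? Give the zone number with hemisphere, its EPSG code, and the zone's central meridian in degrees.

UTM zone = ⌊(λ + 180)/6⌋ + 1; -71.0618° ∈ [-72°, -66°) → zone 19.
Hemisphere: N (φ ≥ 0).
Central meridian λ₀ = 6×19 − 183 = -69°.
EPSG code: 32619.

Zone 19N (EPSG:32619), central meridian -69°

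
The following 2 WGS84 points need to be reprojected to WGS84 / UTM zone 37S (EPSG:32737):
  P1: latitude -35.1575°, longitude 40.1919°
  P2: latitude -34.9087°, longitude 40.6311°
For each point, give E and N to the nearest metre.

P1: E 608557 m, N 6108840 m; P2: E 649013 m, N 6135868 m

UTM zone 37S: λ₀ = 39°, k₀ = 0.9996.
P1 (-35.1575°, 40.1919°) → (608556.692, 6108840.320) m.
P2 (-34.9087°, 40.6311°) → (649012.712, 6135867.673) m.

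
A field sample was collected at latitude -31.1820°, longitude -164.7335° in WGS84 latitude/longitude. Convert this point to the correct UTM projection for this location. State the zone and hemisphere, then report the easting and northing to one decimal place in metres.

Zone 3S: E 525393.3 m, N 6550197.0 m

Longitude -164.7335° lies in the 6° band [-168°, -162°), giving zone 3; latitude is south of the equator, so 3S.
Zone 3 central meridian λ₀ = 6×3 − 183 = -165°; Δλ = +0.2665°.
Transverse Mercator on WGS84 with k₀ = 0.9996 gives E = 525393.300 m, N = 6550197.033 m.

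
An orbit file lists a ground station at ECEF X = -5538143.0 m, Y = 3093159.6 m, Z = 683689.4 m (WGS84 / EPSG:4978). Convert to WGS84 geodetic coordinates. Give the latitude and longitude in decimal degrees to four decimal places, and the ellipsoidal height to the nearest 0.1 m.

λ = atan2(Y, X) = 150.81579987°; p = √(X²+Y²) = 6343395.3 m.
Bowring's method on WGS84 (a = 6378137 m, b = 6356752.314 m) gives φ = 6.19269972°, h = 2242.654 m.

lat 6.1927°, lon 150.8158°, h 2242.7 m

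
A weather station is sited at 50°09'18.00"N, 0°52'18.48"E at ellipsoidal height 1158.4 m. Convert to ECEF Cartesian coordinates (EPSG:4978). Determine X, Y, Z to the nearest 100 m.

WGS84: a = 6378137 m, e² = 0.006694380; N(φ) = a/√(1−e²sin²φ) = 6390759.231 m.
X = (N+h)·cosφ·cosλ = 4094910.076 m; Y = (N+h)·cosφ·sinλ = 62312.061 m; Z = (N(1−e²)+h)·sinφ = 4874742.688 m.

X 4094900 m, Y 62300 m, Z 4874700 m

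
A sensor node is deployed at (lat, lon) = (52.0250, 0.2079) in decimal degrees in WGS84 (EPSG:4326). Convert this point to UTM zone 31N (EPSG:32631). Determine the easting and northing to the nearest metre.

E 308446 m, N 5767499 m

Zone 31 central meridian λ₀ = 6×31 − 183 = 3°; Δλ = -2.7921°.
Transverse Mercator on WGS84 with k₀ = 0.9996 gives E = 308445.971 m, N = 5767499.244 m.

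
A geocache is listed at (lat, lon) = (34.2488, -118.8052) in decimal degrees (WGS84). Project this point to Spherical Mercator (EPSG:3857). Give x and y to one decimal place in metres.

x -13225334.4 m, y 4062258.9 m

Web Mercator is spherical with R = a = 6378137 m.
x = R·λ = 6378137 × -2.073541908 = -13225334.368 m.
y = R·ln tan(π/4 + φ/2) = 6378137 × 0.636903678 = 4062258.914 m.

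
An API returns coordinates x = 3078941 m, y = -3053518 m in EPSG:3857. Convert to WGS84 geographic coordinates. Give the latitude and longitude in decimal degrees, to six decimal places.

R = 6378137 m. λ = x/R = 27.65859759°.
φ = 2·arctan(exp(y/R)) − 90° = 2·arctan(0.61956) − 90° = -26.43869953°.

lat -26.438700°, lon 27.658598°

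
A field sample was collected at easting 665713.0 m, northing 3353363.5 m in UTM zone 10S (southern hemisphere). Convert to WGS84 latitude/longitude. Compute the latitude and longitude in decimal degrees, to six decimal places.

Zone 10S: λ₀ = -123°, k₀ = 0.9996, false easting 500000 m, false northing 10000000 m.
Meridian distance M = (N − FN)/k₀ = -6649296.2 m.
Inverse transverse Mercator on WGS84 gives φ = -59.92380041°, λ = -120.03520009°.

lat -59.923800°, lon -120.035200°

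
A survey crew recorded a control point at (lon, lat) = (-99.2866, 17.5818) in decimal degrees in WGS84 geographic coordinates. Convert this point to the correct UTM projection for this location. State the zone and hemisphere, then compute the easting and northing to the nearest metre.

Zone 14N: E 469589 m, N 1943941 m

Longitude -99.2866° lies in the 6° band [-102°, -96°), giving zone 14; latitude is north of the equator, so 14N.
Zone 14 central meridian λ₀ = 6×14 − 183 = -99°; Δλ = -0.2866°.
Transverse Mercator on WGS84 with k₀ = 0.9996 gives E = 469588.956 m, N = 1943941.484 m.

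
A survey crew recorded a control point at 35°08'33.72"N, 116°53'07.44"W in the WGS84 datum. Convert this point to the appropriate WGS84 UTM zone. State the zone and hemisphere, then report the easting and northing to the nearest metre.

Longitude -116.8854° lies in the 6° band [-120°, -114°), giving zone 11; latitude is north of the equator, so 11N.
Zone 11 central meridian λ₀ = 6×11 − 183 = -117°; Δλ = +0.1146°.
Transverse Mercator on WGS84 with k₀ = 0.9996 gives E = 510439.255 m, N = 3888874.148 m.

Zone 11N: E 510439 m, N 3888874 m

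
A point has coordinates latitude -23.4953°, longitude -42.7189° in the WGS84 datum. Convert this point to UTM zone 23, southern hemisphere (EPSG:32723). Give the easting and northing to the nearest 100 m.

Zone 23 central meridian λ₀ = 6×23 − 183 = -45°; Δλ = +2.2811°.
Transverse Mercator on WGS84 with k₀ = 0.9996 gives E = 732951.246 m, N = 7399799.549 m.

E 733000 m, N 7399800 m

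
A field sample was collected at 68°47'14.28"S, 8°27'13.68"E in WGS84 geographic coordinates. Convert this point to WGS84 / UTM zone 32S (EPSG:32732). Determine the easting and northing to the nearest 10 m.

Zone 32 central meridian λ₀ = 6×32 − 183 = 9°; Δλ = -0.5462°.
Transverse Mercator on WGS84 with k₀ = 0.9996 gives E = 477944.476 m, N = 2369256.564 m.

E 477940 m, N 2369260 m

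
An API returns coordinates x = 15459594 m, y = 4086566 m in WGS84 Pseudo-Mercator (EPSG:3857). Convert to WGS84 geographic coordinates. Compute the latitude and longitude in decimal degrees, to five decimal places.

lat 34.42910°, lon 138.87590°

R = 6378137 m. λ = x/R = 138.87589576°.
φ = 2·arctan(exp(y/R)) − 90° = 2·arctan(1.89784) − 90° = 34.42909826°.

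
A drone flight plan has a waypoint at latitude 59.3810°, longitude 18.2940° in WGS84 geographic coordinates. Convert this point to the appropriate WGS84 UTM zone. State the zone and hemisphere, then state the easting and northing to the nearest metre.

Longitude 18.2940° lies in the 6° band [18°, 24°), giving zone 34; latitude is north of the equator, so 34N.
Zone 34 central meridian λ₀ = 6×34 − 183 = 21°; Δλ = -2.7060°.
Transverse Mercator on WGS84 with k₀ = 0.9996 gives E = 346282.479 m, N = 6585602.544 m.

Zone 34N: E 346282 m, N 6585603 m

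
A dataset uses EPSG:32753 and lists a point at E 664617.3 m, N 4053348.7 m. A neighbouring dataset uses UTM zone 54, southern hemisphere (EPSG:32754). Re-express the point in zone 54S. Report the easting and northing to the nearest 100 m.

UTM 53S → geographic: φ = -53.64269988°, λ = 137.49030019°.
UTM 54S (λ₀ = 141°) forward: E = 268018.334 m, N = 4050505.469 m.

E 268000 m, N 4050500 m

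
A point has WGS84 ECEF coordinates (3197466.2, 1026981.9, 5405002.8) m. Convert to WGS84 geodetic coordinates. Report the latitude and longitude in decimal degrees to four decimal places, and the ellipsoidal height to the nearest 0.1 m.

lat 58.3179°, lon 17.8063°, h 687.6 m

λ = atan2(Y, X) = 17.80629963°; p = √(X²+Y²) = 3358345.1 m.
Bowring's method on WGS84 (a = 6378137 m, b = 6356752.314 m) gives φ = 58.31790011°, h = 687.647 m.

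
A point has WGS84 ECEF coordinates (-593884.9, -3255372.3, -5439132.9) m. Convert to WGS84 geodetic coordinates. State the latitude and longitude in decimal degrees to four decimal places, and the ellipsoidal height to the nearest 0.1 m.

λ = atan2(Y, X) = -100.33890054°; p = √(X²+Y²) = 3309100.8 m.
Bowring's method on WGS84 (a = 6378137 m, b = 6356752.314 m) gives φ = -58.85470004°, h = 4148.396 m.

lat -58.8547°, lon -100.3389°, h 4148.4 m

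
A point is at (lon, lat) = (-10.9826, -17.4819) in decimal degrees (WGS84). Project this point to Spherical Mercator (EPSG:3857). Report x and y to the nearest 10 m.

x -1222580 m, y -1976990 m

Web Mercator is spherical with R = a = 6378137 m.
x = R·λ = 6378137 × -0.191682530 = -1222577.440 m.
y = R·ln tan(π/4 + φ/2) = 6378137 × -0.309964170 = -1976993.942 m.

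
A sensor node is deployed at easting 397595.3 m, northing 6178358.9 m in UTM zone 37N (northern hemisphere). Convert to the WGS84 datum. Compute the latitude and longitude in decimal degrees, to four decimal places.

lat 55.7401°, lon 37.3689°

Zone 37N: λ₀ = 39°, k₀ = 0.9996, false easting 500000 m.
Meridian distance M = (N − FN)/k₀ = 6180831.2 m.
Inverse transverse Mercator on WGS84 gives φ = 55.74010009°, λ = 37.36890020°.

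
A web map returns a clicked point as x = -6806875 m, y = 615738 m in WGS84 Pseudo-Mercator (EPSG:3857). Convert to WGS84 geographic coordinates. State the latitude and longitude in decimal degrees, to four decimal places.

lat 5.5227°, lon -61.1472°

R = 6378137 m. λ = x/R = -61.14719850°.
φ = 2·arctan(exp(y/R)) − 90° = 2·arctan(1.10135) − 90° = 5.52269686°.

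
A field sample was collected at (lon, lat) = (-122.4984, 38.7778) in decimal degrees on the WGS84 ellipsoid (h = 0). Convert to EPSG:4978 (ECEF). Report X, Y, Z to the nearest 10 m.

WGS84: a = 6378137 m, e² = 0.006694380; N(φ) = a/√(1−e²sin²φ) = 6386527.694 m.
X = (N+h)·cosφ·cosλ = -2674997.379 m; Y = (N+h)·cosφ·sinλ = -4199163.570 m; Z = (N(1−e²)+h)·sinφ = 3973116.979 m.

X -2675000 m, Y -4199160 m, Z 3973120 m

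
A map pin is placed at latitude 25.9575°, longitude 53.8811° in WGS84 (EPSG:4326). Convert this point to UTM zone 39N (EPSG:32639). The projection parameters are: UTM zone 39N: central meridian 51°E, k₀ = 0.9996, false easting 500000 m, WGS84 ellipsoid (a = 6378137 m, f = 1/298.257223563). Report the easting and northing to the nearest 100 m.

E 788500 m, N 2874200 m

Zone 39 central meridian λ₀ = 6×39 − 183 = 51°; Δλ = +2.8811°.
Transverse Mercator on WGS84 with k₀ = 0.9996 gives E = 788512.960 m, N = 2874154.079 m.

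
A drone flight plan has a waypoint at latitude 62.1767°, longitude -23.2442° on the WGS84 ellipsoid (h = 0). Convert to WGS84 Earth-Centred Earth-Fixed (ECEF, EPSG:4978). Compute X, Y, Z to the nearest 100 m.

WGS84: a = 6378137 m, e² = 0.006694380; N(φ) = a/√(1−e²sin²φ) = 6394900.807 m.
X = (N+h)·cosφ·cosλ = 2742524.011 m; Y = (N+h)·cosφ·sinλ = -1177952.449 m; Z = (N(1−e²)+h)·sinφ = 5617733.560 m.

X 2742500 m, Y -1178000 m, Z 5617700 m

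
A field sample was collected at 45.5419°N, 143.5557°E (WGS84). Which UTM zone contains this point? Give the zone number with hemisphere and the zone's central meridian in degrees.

UTM zone = ⌊(λ + 180)/6⌋ + 1; 143.5557° ∈ [138°, 144°) → zone 54.
Hemisphere: N (φ ≥ 0).
Central meridian λ₀ = 6×54 − 183 = 141°.

Zone 54N, central meridian 141°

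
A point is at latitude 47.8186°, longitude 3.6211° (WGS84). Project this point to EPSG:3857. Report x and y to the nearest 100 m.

x 403100 m, y 6076700 m

Web Mercator is spherical with R = a = 6378137 m.
x = R·λ = 6378137 × 0.063200118 = 403099.008 m.
y = R·ln tan(π/4 + φ/2) = 6378137 × 0.952743602 = 6076729.221 m.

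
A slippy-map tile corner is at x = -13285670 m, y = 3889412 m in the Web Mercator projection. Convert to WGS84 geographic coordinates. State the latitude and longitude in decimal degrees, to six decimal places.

lat 32.955599°, lon -119.347204°

R = 6378137 m. λ = x/R = -119.34720421°.
φ = 2·arctan(exp(y/R)) − 90° = 2·arctan(1.84007) − 90° = 32.95559934°.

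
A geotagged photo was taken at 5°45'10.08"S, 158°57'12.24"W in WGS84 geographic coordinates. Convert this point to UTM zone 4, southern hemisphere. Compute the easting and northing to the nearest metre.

Zone 4 central meridian λ₀ = 6×4 − 183 = -159°; Δλ = +0.0466°.
Transverse Mercator on WGS84 with k₀ = 0.9996 gives E = 505159.472 m, N = 9364121.126 m.

E 505159 m, N 9364121 m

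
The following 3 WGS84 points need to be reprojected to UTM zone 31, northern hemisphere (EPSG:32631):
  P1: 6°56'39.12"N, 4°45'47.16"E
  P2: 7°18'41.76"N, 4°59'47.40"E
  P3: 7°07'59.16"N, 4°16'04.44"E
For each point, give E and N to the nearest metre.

UTM zone 31N: λ₀ = 3°, k₀ = 0.9996.
P1 (6.9442°, 4.7631°) → (694789.293, 767942.810) m.
P2 (7.3116°, 4.9965°) → (720409.410, 808684.262) m.
P3 (7.1331°, 4.2679°) → (640011.951, 788655.042) m.

P1: E 694789 m, N 767943 m; P2: E 720409 m, N 808684 m; P3: E 640012 m, N 788655 m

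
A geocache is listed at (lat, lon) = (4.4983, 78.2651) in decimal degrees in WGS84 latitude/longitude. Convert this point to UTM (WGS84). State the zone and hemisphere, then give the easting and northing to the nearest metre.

Zone 44N: E 196491 m, N 497776 m

Longitude 78.2651° lies in the 6° band [78°, 84°), giving zone 44; latitude is north of the equator, so 44N.
Zone 44 central meridian λ₀ = 6×44 − 183 = 81°; Δλ = -2.7349°.
Transverse Mercator on WGS84 with k₀ = 0.9996 gives E = 196490.659 m, N = 497776.000 m.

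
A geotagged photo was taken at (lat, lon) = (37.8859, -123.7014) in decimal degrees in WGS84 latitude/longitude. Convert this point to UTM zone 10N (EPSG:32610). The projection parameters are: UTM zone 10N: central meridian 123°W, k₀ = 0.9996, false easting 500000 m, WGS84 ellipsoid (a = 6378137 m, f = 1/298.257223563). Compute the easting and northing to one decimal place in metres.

Zone 10 central meridian λ₀ = 6×10 − 183 = -123°; Δλ = -0.7014°.
Transverse Mercator on WGS84 with k₀ = 0.9996 gives E = 438323.281 m, N = 4193387.346 m.

E 438323.3 m, N 4193387.3 m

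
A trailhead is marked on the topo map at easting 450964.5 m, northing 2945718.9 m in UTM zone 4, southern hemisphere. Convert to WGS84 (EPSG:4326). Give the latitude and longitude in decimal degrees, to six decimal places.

Zone 4S: λ₀ = -159°, k₀ = 0.9996, false easting 500000 m, false northing 10000000 m.
Meridian distance M = (N − FN)/k₀ = -7057103.9 m.
Inverse transverse Mercator on WGS84 gives φ = -63.61310015°, λ = -159.98890090°.

lat -63.613100°, lon -159.988901°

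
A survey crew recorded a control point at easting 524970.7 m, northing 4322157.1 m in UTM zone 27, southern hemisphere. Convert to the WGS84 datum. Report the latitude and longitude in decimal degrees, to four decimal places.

Zone 27S: λ₀ = -21°, k₀ = 0.9996, false easting 500000 m, false northing 10000000 m.
Meridian distance M = (N − FN)/k₀ = -5680114.9 m.
Inverse transverse Mercator on WGS84 gives φ = -51.25139973°, λ = -20.64220039°.

lat -51.2514°, lon -20.6422°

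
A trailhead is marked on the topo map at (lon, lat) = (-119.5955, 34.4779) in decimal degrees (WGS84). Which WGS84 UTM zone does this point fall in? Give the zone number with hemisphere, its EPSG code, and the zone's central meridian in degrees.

Zone 11N (EPSG:32611), central meridian -117°

UTM zone = ⌊(λ + 180)/6⌋ + 1; -119.5955° ∈ [-120°, -114°) → zone 11.
Hemisphere: N (φ ≥ 0).
Central meridian λ₀ = 6×11 − 183 = -117°.
EPSG code: 32611.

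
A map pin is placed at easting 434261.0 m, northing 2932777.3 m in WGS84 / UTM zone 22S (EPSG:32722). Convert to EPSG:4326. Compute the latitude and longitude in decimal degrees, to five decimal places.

lat -63.72650°, lon -52.33110°

Zone 22S: λ₀ = -51°, k₀ = 0.9996, false easting 500000 m, false northing 10000000 m.
Meridian distance M = (N − FN)/k₀ = -7070050.7 m.
Inverse transverse Mercator on WGS84 gives φ = -63.72650031°, λ = -52.33109960°.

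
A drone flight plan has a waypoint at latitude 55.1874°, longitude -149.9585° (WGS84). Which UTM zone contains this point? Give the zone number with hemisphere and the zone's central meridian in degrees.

Zone 6N, central meridian -147°

UTM zone = ⌊(λ + 180)/6⌋ + 1; -149.9585° ∈ [-150°, -144°) → zone 6.
Hemisphere: N (φ ≥ 0).
Central meridian λ₀ = 6×6 − 183 = -147°.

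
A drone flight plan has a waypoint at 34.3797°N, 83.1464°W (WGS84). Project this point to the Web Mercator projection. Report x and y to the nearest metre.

Web Mercator is spherical with R = a = 6378137 m.
x = R·λ = 6378137 × -1.451178441 = -9255814.909 m.
y = R·ln tan(π/4 + φ/2) = 6378137 × 0.639669723 = 4079901.125 m.

x -9255815 m, y 4079901 m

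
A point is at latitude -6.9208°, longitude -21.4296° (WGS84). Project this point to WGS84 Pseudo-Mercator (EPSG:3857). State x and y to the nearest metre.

Web Mercator is spherical with R = a = 6378137 m.
x = R·λ = 6378137 × -0.374017077 = -2385532.160 m.
y = R·ln tan(π/4 + φ/2) = 6378137 × -0.121085554 = -772300.251 m.

x -2385532 m, y -772300 m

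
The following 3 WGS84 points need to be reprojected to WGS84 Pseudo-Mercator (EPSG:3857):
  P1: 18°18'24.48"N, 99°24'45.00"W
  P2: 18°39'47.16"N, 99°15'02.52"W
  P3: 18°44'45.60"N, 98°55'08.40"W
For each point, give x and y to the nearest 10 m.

Web Mercator: x = R·λ, y = R·ln tan(π/4+φ/2), R = 6378137 m.
P1 (18.3068°, -99.4125°) → (-11066548.878, 2073490.392) m.
P2 (18.6631°, -99.2507°) → (-11048537.385, 2115311.271) m.
P3 (18.7460°, -98.9190°) → (-11011612.710, 2125054.234) m.

P1: x -11066550 m, y 2073490 m; P2: x -11048540 m, y 2115310 m; P3: x -11011610 m, y 2125050 m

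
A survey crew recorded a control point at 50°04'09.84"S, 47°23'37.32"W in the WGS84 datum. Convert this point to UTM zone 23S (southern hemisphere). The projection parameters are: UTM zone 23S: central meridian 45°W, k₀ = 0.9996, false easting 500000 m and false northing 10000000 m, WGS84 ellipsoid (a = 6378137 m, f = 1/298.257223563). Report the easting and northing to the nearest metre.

Zone 23 central meridian λ₀ = 6×23 − 183 = -45°; Δλ = -2.3937°.
Transverse Mercator on WGS84 with k₀ = 0.9996 gives E = 328706.325 m, N = 4450908.505 m.

E 328706 m, N 4450909 m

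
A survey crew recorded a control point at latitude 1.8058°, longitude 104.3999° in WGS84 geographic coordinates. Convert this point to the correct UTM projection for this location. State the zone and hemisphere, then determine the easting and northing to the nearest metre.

Zone 48N: E 433256 m, N 199607 m

Longitude 104.3999° lies in the 6° band [102°, 108°), giving zone 48; latitude is north of the equator, so 48N.
Zone 48 central meridian λ₀ = 6×48 − 183 = 105°; Δλ = -0.6001°.
Transverse Mercator on WGS84 with k₀ = 0.9996 gives E = 433255.609 m, N = 199606.835 m.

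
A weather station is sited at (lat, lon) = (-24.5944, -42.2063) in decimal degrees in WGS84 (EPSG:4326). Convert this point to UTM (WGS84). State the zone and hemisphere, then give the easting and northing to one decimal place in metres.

Longitude -42.2063° lies in the 6° band [-48°, -42°), giving zone 23; latitude is south of the equator, so 23S.
Zone 23 central meridian λ₀ = 6×23 − 183 = -45°; Δλ = +2.7937°.
Transverse Mercator on WGS84 with k₀ = 0.9996 gives E = 782903.645 m, N = 7277090.504 m.

Zone 23S: E 782903.6 m, N 7277090.5 m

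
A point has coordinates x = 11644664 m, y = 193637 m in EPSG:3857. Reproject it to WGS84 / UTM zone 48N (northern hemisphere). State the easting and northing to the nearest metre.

Web Mercator inverse (R = 6378137 m) → φ = 1.73920362°, λ = 104.60579650°.
UTM 48N forward: E = 456154.744 m, N = 192239.427 m.

E 456155 m, N 192239 m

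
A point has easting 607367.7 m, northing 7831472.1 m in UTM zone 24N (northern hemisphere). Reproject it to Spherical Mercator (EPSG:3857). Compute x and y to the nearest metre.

Unproject from UTM 24N (λ₀ = -39°) → φ = 70.56530037°, λ = -36.10780045°.
Web Mercator (R = 6378137 m): x = -4019501.960 m, y = 11255250.480 m.

x -4019502 m, y 11255250 m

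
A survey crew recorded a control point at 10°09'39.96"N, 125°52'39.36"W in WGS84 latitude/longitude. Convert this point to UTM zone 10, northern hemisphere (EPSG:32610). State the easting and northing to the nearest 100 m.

Zone 10 central meridian λ₀ = 6×10 − 183 = -123°; Δλ = -2.8776°.
Transverse Mercator on WGS84 with k₀ = 0.9996 gives E = 184659.368 m, N = 1124622.239 m.

E 184700 m, N 1124600 m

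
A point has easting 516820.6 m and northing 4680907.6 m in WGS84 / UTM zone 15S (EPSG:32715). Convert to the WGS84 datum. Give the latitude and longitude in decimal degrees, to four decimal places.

lat -48.0249°, lon -92.7744°

Zone 15S: λ₀ = -93°, k₀ = 0.9996, false easting 500000 m, false northing 10000000 m.
Meridian distance M = (N − FN)/k₀ = -5321220.9 m.
Inverse transverse Mercator on WGS84 gives φ = -48.02490017°, λ = -92.77440055°.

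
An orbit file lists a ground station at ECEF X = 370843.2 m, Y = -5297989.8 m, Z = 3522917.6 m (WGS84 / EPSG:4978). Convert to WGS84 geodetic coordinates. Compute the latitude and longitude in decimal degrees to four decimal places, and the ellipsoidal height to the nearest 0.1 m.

λ = atan2(Y, X) = -85.99600018°; p = √(X²+Y²) = 5310952.9 m.
Bowring's method on WGS84 (a = 6378137 m, b = 6356752.314 m) gives φ = 33.73499944°, h = 1580.213 m.

lat 33.7350°, lon -85.9960°, h 1580.2 m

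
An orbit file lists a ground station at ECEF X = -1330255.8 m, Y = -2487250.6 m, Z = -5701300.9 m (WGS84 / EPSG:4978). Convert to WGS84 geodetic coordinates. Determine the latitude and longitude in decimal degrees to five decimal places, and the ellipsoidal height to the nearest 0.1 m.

lat -63.82940°, lon -118.13920°, h -57.7 m

λ = atan2(Y, X) = -118.13920006°; p = √(X²+Y²) = 2820637.5 m.
Bowring's method on WGS84 (a = 6378137 m, b = 6356752.314 m) gives φ = -63.82939997°, h = -57.6502 m.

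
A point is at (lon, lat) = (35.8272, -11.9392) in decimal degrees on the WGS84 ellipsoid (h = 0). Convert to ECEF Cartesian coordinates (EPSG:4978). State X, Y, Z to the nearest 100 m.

WGS84: a = 6378137 m, e² = 0.006694380; N(φ) = a/√(1−e²sin²φ) = 6379050.856 m.
X = (N+h)·cosφ·cosλ = 5060161.972 m; Y = (N+h)·cosφ·sinλ = 3653156.912 m; Z = (N(1−e²)+h)·sinφ = -1310822.945 m.

X 5060200 m, Y 3653200 m, Z -1310800 m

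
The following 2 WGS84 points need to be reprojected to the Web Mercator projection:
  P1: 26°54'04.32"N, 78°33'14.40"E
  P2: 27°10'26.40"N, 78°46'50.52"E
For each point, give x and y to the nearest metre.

P1: x 8744591 m, y 3111133 m; P2: x 8769827 m, y 3145228 m

Web Mercator: x = R·λ, y = R·ln tan(π/4+φ/2), R = 6378137 m.
P1 (26.9012°, 78.5540°) → (8744591.280, 3111133.408) m.
P2 (27.1740°, 78.7807°) → (8769827.408, 3145227.620) m.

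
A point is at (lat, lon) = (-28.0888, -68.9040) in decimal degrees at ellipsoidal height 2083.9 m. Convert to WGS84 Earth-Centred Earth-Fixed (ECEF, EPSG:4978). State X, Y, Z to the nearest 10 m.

WGS84: a = 6378137 m, e² = 0.006694380; N(φ) = a/√(1−e²sin²φ) = 6382875.093 m.
X = (N+h)·cosφ·cosλ = 2027470.517 m; Y = (N+h)·cosφ·sinλ = -5255405.036 m; Z = (N(1−e²)+h)·sinφ = -2986171.814 m.

X 2027470 m, Y -5255410 m, Z -2986170 m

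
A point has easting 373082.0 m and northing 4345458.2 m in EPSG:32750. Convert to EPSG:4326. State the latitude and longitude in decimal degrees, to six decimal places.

lat -51.028400°, lon 115.190100°

Zone 50S: λ₀ = 117°, k₀ = 0.9996, false easting 500000 m, false northing 10000000 m.
Meridian distance M = (N − FN)/k₀ = -5656804.5 m.
Inverse transverse Mercator on WGS84 gives φ = -51.02840001°, λ = 115.19010029°.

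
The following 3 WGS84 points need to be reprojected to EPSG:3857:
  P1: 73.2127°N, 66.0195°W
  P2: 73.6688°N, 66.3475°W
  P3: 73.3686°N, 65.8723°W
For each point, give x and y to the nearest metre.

P1: x -7349257 m, y 12204959 m; P2: x -7385770 m, y 12383116 m; P3: x -7332871 m, y 12265320 m

Web Mercator: x = R·λ, y = R·ln tan(π/4+φ/2), R = 6378137 m.
P1 (73.2127°, -66.0195°) → (-7349257.122, 12204958.570) m.
P2 (73.6688°, -66.3475°) → (-7385769.915, 12383115.730) m.
P3 (73.3686°, -65.8723°) → (-7332870.893, 12265319.674) m.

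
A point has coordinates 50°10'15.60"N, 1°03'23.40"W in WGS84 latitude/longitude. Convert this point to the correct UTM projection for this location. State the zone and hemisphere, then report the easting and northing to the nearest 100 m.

Zone 30N: E 638800 m, N 5559500 m

Longitude -1.0565° lies in the 6° band [-6°, 0°), giving zone 30; latitude is north of the equator, so 30N.
Zone 30 central meridian λ₀ = 6×30 − 183 = -3°; Δλ = +1.9435°.
Transverse Mercator on WGS84 with k₀ = 0.9996 gives E = 638785.549 m, N = 5559451.514 m.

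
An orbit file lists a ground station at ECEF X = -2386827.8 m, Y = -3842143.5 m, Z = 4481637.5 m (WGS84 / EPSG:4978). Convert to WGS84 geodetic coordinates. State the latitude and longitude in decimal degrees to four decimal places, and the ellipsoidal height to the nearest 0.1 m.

lat 44.9282°, lon -121.8495°, h -92.3 m

λ = atan2(Y, X) = -121.84949987°; p = √(X²+Y²) = 4523164.1 m.
Bowring's method on WGS84 (a = 6378137 m, b = 6356752.314 m) gives φ = 44.92819997°, h = -92.349 m.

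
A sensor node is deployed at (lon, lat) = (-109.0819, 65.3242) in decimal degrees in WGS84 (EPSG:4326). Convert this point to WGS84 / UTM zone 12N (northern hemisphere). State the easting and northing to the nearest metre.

Zone 12 central meridian λ₀ = 6×12 − 183 = -111°; Δλ = +1.9181°.
Transverse Mercator on WGS84 with k₀ = 0.9996 gives E = 589342.606 m, N = 7245945.896 m.

E 589343 m, N 7245946 m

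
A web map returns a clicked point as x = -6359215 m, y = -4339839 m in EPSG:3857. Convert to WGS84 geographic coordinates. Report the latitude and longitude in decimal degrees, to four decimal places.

lat -36.2845°, lon -57.1258°

R = 6378137 m. λ = x/R = -57.12580030°.
φ = 2·arctan(exp(y/R)) − 90° = 2·arctan(0.50640) − 90° = -36.28449943°.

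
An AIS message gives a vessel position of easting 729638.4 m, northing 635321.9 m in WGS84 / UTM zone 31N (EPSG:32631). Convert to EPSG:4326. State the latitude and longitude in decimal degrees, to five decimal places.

Zone 31N: λ₀ = 3°, k₀ = 0.9996, false easting 500000 m.
Meridian distance M = (N − FN)/k₀ = 635576.1 m.
Inverse transverse Mercator on WGS84 gives φ = 5.74399972°, λ = 5.07360018°.

lat 5.74400°, lon 5.07360°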